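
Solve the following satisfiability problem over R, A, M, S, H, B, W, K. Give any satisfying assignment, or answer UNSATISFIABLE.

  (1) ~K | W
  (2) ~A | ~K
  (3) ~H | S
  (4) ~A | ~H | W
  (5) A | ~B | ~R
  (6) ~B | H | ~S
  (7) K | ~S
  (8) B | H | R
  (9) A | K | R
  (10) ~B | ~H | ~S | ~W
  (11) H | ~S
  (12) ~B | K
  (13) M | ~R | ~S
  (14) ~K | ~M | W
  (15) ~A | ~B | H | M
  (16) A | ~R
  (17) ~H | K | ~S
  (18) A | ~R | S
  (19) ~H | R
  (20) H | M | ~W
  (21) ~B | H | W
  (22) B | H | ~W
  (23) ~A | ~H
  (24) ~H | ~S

R=F, A=F, M=T, S=F, H=F, B=T, W=T, K=T

Set R = False.
  then (~H | R) forces H = False.
  then (B | H | R) forces B = True.
  then (H | ~S) forces S = False.
  then (~B | K) forces K = True.
  then (~B | H | W) forces W = True.
  then (~A | ~K) forces A = False.
  then (H | M | ~W) forces M = True.
All clauses satisfied.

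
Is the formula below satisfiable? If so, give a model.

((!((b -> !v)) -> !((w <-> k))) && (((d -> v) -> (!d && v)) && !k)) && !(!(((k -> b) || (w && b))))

d=T, v=F, b=F, k=F, w=T

  (!((b -> !v)) -> !((w <-> k))) && (((d -> v) -> (!d && v)) && !k) = True
    !((b -> !v)) -> !((w <-> k)) = True
      !((b -> !v)) = False
        b -> !v = True
          !v = True
      !((w <-> k)) = True
        w <-> k = False
    ((d -> v) -> (!d && v)) && !k = True
      (d -> v) -> (!d && v) = True
        d -> v = False
        !d && v = False
          !d = False
      !k = True
  !(!(((k -> b) || (w && b)))) = True
    !(((k -> b) || (w && b))) = False
      (k -> b) || (w && b) = True
        k -> b = True
        w && b = False
Both conjuncts True, so the formula holds.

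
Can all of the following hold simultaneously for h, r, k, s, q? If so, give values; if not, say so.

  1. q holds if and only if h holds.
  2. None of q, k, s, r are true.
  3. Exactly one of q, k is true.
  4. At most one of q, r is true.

Case k = True:
  Constraint (2) is violated (k=T) — contradiction.
Case k = False:
  (2) forces q = False.
  Constraint (3) is violated (q=F, k=F) — contradiction.
Both cases fail — unsatisfiable.

Unsatisfiable — no assignment works.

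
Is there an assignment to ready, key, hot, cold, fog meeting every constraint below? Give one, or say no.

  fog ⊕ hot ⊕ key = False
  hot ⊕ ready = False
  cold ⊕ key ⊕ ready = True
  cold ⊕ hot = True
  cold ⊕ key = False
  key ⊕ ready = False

Adding constraints 2, 4, 5, 6 mod 2: every variable appears an even number of times on the left, so the left side is 0.
But the right sides sum to 1 (mod 2). 0 ≠ 1 — the system is inconsistent.

No satisfying assignment exists.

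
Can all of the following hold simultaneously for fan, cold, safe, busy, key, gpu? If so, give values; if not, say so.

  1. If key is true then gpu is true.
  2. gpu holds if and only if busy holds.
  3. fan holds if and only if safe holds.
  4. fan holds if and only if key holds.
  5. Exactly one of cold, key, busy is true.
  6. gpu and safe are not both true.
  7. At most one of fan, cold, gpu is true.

fan = False, cold = True, safe = False, busy = False, key = False, gpu = False

  (1) key=F ⇒ gpu: vacuous ✓
  (2) gpu=F, busy=F — same ✓
  (3) fan=F, safe=F — same ✓
  (4) fan=F, key=F — same ✓
  (5) {cold, key, busy}: 1 true — exactly one ✓
  (6) gpu=F, safe=F — not both ✓
  (7) {fan, cold, gpu}: 1 true — at most one ✓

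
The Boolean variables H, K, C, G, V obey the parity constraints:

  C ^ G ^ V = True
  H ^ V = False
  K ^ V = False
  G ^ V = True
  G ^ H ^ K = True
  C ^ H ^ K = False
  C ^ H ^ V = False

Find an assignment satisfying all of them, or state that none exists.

H = False, K = False, C = False, G = True, V = False

C ^ G ^ V = F ^ T ^ F = True ✓
H ^ V = F ^ F = False ✓
K ^ V = F ^ F = False ✓
G ^ V = T ^ F = True ✓
G ^ H ^ K = T ^ F ^ F = True ✓
C ^ H ^ K = F ^ F ^ F = False ✓
C ^ H ^ V = F ^ F ^ F = False ✓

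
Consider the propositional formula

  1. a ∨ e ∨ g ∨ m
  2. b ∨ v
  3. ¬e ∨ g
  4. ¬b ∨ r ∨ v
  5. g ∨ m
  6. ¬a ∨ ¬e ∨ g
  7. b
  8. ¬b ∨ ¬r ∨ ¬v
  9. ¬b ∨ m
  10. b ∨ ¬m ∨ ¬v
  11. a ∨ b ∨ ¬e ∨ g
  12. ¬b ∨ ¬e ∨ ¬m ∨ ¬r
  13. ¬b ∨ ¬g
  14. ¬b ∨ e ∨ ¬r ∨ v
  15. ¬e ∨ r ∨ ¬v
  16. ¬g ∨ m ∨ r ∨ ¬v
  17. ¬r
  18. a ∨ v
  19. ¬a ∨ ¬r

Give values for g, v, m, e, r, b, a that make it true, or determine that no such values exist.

Unit clause (b) forces b = True.
In (¬b ∨ m) only m is left, so m = True.
In (¬b ∨ ¬g) only ¬g is left, so g = False.
Unit clause (¬r) forces r = False.
In (¬e ∨ g) only ¬e is left, so e = False.
In (¬b ∨ r ∨ v) only v is left, so v = True.
Set a = True.
All clauses satisfied.

g: False, v: True, m: True, e: False, r: False, b: True, a: True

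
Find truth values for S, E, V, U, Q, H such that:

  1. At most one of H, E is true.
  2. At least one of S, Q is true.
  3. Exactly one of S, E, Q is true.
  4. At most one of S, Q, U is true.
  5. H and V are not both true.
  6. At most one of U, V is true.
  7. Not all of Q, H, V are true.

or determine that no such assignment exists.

S = True, E = False, V = False, U = False, Q = False, H = False

  (1) {H, E}: 0 true — at most one ✓
  (2) {S, Q}: 1 true — at least one ✓
  (3) {S, E, Q}: 1 true — exactly one ✓
  (4) {S, Q, U}: 1 true — at most one ✓
  (5) H=F, V=F — not both ✓
  (6) {U, V}: 0 true — at most one ✓
  (7) {Q, H, V}: 0/3 true — not all ✓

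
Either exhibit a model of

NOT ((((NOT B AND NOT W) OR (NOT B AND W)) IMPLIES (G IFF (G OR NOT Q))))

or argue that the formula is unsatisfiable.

W: False, Q: False, B: False, G: False

  NOT ((((NOT B AND NOT W) OR (NOT B AND W)) IMPLIES (G IFF (G OR NOT Q)))) = True
    ((NOT B AND NOT W) OR (NOT B AND W)) IMPLIES (G IFF (G OR NOT Q)) = False
      (NOT B AND NOT W) OR (NOT B AND W) = True
        NOT B AND NOT W = True
          NOT B = True
          NOT W = True
        NOT B AND W = False
          NOT B = True
      G IFF (G OR NOT Q) = False
        G OR NOT Q = True
          NOT Q = True
The formula evaluates to True.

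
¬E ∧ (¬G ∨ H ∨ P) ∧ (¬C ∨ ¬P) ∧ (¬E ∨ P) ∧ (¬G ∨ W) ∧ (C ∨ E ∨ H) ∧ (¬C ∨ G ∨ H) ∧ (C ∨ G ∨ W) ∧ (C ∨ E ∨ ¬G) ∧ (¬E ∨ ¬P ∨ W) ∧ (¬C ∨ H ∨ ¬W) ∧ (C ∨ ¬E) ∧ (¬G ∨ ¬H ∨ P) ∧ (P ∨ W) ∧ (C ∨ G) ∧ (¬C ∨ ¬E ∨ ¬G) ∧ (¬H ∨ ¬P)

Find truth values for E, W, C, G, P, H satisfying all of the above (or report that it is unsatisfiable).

E: False, W: True, C: True, G: False, P: False, H: True

Unit clause (¬E) forces E = False.
Try W = False:
  (¬G ∨ W) forces G = False.
  (C ∨ G ∨ W) forces C = True.
  (¬C ∨ ¬P) forces P = False.
  clause (P ∨ W) is falsified — backtrack.
So W = True.
Set C = True.
  then (¬C ∨ ¬P) forces P = False.
  then (¬C ∨ H ∨ ¬W) forces H = True.
  then (¬G ∨ ¬H ∨ P) forces G = False.
All clauses satisfied.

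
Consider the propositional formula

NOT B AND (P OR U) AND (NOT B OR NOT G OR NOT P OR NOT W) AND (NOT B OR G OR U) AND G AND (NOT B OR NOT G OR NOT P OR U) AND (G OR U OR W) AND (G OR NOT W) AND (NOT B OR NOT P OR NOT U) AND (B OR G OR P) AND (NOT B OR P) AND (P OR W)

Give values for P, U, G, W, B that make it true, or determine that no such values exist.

Unit clause (NOT B) forces B = False.
Unit clause (G) forces G = True.
Set P = False.
  then (P OR U) forces U = True.
  then (P OR W) forces W = True.
All clauses satisfied.

P=F; U=T; G=T; W=T; B=F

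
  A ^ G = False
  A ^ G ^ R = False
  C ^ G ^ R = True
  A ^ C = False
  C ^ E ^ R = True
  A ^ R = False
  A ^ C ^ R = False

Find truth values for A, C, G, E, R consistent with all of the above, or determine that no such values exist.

UNSATISFIABLE

Adding constraints 2, 3, 4 mod 2: every variable appears an even number of times on the left, so the left side is 0.
But the right sides sum to 1 (mod 2). 0 ≠ 1 — the system is inconsistent.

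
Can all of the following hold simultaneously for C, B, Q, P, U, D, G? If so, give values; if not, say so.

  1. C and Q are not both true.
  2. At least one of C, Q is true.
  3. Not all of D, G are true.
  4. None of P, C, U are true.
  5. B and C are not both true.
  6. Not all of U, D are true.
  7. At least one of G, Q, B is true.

C: False; B: False; Q: True; P: False; U: False; D: False; G: False

  (1) C=F, Q=T — not both ✓
  (2) {C, Q}: 1 true — at least one ✓
  (3) {D, G}: 0/2 true — not all ✓
  (4) {P, C, U}: 0 true — none ✓
  (5) B=F, C=F — not both ✓
  (6) {U, D}: 0/2 true — not all ✓
  (7) {G, Q, B}: 1 true — at least one ✓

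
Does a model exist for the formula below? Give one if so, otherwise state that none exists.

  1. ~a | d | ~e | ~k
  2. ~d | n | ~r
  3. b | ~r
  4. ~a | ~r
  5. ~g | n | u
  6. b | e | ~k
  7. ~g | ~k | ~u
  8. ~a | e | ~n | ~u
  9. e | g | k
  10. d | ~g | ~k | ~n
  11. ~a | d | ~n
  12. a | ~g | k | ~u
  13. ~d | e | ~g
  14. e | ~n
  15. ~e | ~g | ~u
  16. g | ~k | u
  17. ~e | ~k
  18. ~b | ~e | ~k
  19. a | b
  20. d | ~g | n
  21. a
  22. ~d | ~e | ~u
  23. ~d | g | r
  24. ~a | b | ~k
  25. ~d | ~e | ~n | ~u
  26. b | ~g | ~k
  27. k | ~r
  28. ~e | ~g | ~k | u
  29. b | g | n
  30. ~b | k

n = True; a = True; d = True; r = False; g = True; b = False; u = False; e = True; k = False

Unit clause (a) forces a = True.
In (~a | ~r) only ~r is left, so r = False.
Set n = True.
  then (~a | d | ~n) forces d = True.
  then (e | ~n) forces e = True.
  then (~e | ~k) forces k = False.
  then (~d | ~e | ~u) forces u = False.
  then (~d | g | r) forces g = True.
  then (~b | k) forces b = False.
All clauses satisfied.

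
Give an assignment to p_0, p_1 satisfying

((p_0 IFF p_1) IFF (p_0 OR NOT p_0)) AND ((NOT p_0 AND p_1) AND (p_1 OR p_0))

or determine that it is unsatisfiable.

Unsatisfiable — no assignment works.

Case p_0 = True: the conjunct NOT p_0 is False.
Case p_0 = False: the formula simplifies to NOT p_1 AND (p_1 AND p_1).
  p_1 = True: the conjunct NOT p_1 is False.
  p_1 = False: the conjunct p_1 is False.
Both cases fail — unsatisfiable.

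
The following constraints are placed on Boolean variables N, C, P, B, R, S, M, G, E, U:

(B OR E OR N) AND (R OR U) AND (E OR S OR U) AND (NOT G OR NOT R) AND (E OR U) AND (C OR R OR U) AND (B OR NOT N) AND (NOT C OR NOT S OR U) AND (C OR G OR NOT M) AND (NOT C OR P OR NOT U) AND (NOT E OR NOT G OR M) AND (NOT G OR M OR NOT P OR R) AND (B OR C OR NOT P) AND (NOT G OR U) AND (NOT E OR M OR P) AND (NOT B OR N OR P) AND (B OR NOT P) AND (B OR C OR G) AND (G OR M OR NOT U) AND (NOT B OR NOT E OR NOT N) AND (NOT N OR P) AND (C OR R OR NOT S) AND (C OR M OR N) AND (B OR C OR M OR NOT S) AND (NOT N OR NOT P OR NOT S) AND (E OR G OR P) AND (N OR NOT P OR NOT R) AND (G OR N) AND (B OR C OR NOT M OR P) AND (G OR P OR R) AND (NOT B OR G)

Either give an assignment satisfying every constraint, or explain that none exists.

N = False, C = True, P = True, B = True, R = False, S = False, M = True, G = True, E = True, U = True

Set N = False.
  then (G OR N) forces G = True.
  then (NOT G OR NOT R) forces R = False.
  then (NOT G OR U) forces U = True.
Set C = True.
  then (NOT C OR P OR NOT U) forces P = True.
  then (NOT G OR M OR NOT P OR R) forces M = True.
  then (B OR NOT P) forces B = True.
Set S = False.
Set E = True.
All clauses satisfied.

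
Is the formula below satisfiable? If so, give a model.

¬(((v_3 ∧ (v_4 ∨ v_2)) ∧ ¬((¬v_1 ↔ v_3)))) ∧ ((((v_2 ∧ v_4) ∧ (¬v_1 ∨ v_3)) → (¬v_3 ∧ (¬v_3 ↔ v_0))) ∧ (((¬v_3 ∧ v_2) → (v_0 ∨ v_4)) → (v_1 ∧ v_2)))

v_0: False; v_1: False; v_2: True; v_3: False; v_4: False

  ¬(((v_3 ∧ (v_4 ∨ v_2)) ∧ ¬((¬v_1 ↔ v_3)))) = True
    (v_3 ∧ (v_4 ∨ v_2)) ∧ ¬((¬v_1 ↔ v_3)) = False
      v_3 ∧ (v_4 ∨ v_2) = False
        v_4 ∨ v_2 = True
      ¬((¬v_1 ↔ v_3)) = True
        ¬v_1 ↔ v_3 = False
          ¬v_1 = True
  (((v_2 ∧ v_4) ∧ (¬v_1 ∨ v_3)) → (¬v_3 ∧ (¬v_3 ↔ v_0))) ∧ (((¬v_3 ∧ v_2) → (v_0 ∨ v_4)) → (v_1 ∧ v_2)) = True
    ((v_2 ∧ v_4) ∧ (¬v_1 ∨ v_3)) → (¬v_3 ∧ (¬v_3 ↔ v_0)) = True
      (v_2 ∧ v_4) ∧ (¬v_1 ∨ v_3) = False
        v_2 ∧ v_4 = False
        ¬v_1 ∨ v_3 = True
          ¬v_1 = True
      ¬v_3 ∧ (¬v_3 ↔ v_0) = False
        ¬v_3 = True
        ¬v_3 ↔ v_0 = False
          ¬v_3 = True
    ((¬v_3 ∧ v_2) → (v_0 ∨ v_4)) → (v_1 ∧ v_2) = True
      (¬v_3 ∧ v_2) → (v_0 ∨ v_4) = False
        ¬v_3 ∧ v_2 = True
          ¬v_3 = True
        v_0 ∨ v_4 = False
      v_1 ∧ v_2 = False
Both conjuncts True, so the formula holds.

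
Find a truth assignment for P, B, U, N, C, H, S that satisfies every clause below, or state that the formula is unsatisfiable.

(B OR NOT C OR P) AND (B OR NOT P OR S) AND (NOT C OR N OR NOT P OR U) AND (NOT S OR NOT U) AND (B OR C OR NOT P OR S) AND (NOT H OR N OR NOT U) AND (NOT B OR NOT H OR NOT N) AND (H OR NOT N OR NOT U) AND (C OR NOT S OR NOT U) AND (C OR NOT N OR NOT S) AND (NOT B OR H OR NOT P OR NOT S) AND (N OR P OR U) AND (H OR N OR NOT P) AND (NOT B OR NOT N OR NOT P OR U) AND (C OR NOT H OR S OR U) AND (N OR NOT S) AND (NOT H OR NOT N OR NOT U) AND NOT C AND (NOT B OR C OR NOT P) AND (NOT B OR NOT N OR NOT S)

Unit clause (NOT C) forces C = False.
Try P = True:
  (NOT B OR C OR NOT P) forces B = False.
  (B OR NOT P OR S) forces S = True.
  (NOT S OR NOT U) forces U = False.
  (C OR NOT N OR NOT S) forces N = False.
  clause (N OR NOT S) is falsified — backtrack.
So P = False.
Set B = True.
Set U = False.
  then (N OR P OR U) forces N = True.
  then (NOT B OR NOT N OR NOT S) forces S = False.
  then (NOT B OR NOT H OR NOT N) forces H = False.
All clauses satisfied.

P=F, B=T, U=F, N=T, C=F, H=F, S=F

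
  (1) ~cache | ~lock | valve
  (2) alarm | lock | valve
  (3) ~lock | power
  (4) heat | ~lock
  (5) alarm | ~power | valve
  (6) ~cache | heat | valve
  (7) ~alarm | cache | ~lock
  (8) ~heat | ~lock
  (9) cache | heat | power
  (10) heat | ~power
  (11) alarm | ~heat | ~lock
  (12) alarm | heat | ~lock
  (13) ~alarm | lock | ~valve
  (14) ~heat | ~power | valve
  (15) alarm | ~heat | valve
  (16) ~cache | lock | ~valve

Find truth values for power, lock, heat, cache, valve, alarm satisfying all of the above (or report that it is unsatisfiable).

power = True, lock = False, heat = True, cache = False, valve = True, alarm = False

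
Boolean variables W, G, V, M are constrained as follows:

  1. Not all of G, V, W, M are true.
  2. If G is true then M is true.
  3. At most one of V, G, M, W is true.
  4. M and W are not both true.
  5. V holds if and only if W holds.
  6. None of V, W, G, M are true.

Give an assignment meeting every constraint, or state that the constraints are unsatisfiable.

W = False, G = False, V = False, M = False

  (1) {G, V, W, M}: 0/4 true — not all ✓
  (2) G=F ⇒ M: vacuous ✓
  (3) {V, G, M, W}: 0 true — at most one ✓
  (4) M=F, W=F — not both ✓
  (5) V=F, W=F — same ✓
  (6) {V, W, G, M}: 0 true — none ✓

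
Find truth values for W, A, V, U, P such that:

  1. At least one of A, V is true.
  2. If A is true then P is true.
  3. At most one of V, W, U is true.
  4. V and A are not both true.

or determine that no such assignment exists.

W=T; A=T; V=F; U=F; P=T

  (1) {A, V}: 1 true — at least one ✓
  (2) A=T ⇒ P: T ✓
  (3) {V, W, U}: 1 true — at most one ✓
  (4) V=F, A=T — not both ✓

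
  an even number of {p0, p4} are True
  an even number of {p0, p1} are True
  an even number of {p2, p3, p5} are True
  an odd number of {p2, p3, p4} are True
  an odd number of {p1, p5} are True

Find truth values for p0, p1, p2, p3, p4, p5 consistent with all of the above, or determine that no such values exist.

p0 = True, p1 = True, p2 = False, p3 = False, p4 = True, p5 = False

{p0, p4}: 2 true → even ✓
{p0, p1}: 2 true → even ✓
{p2, p3, p5}: 0 true → even ✓
{p2, p3, p4}: 1 true → odd ✓
{p1, p5}: 1 true → odd ✓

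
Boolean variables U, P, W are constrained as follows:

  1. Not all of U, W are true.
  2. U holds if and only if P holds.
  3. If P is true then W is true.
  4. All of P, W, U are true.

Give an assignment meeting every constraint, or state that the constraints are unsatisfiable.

UNSATISFIABLE

Case U = True:
  (1) with U=T forces W = False.
  Constraint (4) is violated (W=F) — contradiction.
Case U = False:
  Constraint (4) is violated (U=F) — contradiction.
Both cases fail — unsatisfiable.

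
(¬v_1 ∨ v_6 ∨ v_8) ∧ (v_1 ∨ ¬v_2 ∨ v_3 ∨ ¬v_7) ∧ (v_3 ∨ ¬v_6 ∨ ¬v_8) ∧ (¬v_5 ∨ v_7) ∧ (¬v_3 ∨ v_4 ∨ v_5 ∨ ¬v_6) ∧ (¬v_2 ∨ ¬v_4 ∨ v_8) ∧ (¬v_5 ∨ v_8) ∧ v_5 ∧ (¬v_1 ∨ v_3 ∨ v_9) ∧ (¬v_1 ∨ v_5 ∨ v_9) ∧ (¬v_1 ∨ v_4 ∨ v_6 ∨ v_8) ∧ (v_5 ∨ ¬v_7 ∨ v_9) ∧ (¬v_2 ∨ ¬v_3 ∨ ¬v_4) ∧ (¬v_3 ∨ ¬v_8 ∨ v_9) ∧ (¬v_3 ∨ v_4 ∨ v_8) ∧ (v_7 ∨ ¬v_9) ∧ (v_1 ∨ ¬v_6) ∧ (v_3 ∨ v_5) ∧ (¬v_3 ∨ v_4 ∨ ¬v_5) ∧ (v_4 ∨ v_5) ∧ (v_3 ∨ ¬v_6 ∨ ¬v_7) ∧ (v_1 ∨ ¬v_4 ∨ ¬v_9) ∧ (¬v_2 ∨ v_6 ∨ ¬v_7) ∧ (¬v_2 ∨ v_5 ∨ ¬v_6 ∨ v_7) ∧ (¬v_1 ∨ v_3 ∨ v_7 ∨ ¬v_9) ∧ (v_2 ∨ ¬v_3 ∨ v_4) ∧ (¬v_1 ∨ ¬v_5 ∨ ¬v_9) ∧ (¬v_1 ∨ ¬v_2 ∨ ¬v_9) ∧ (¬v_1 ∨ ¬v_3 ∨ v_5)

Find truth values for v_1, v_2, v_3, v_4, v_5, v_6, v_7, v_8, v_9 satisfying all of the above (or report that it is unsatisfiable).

Unit clause (v_5) forces v_5 = True.
In (¬v_5 ∨ v_7) only v_7 is left, so v_7 = True.
In (¬v_5 ∨ v_8) only v_8 is left, so v_8 = True.
Try v_1 = True:
  (¬v_1 ∨ ¬v_5 ∨ ¬v_9) forces v_9 = False.
  (¬v_1 ∨ v_3 ∨ v_9) forces v_3 = True.
  clause (¬v_3 ∨ ¬v_8 ∨ v_9) is falsified — backtrack.
So v_1 = False.
  then (v_1 ∨ ¬v_6) forces v_6 = False.
  then (¬v_2 ∨ v_6 ∨ ¬v_7) forces v_2 = False.
Try v_3 = True:
  (¬v_3 ∨ ¬v_8 ∨ v_9) forces v_9 = True.
  (¬v_3 ∨ v_4 ∨ ¬v_5) forces v_4 = True.
  clause (v_1 ∨ ¬v_4 ∨ ¬v_9) is falsified — backtrack.
So v_3 = False.
Set v_4 = False.
Set v_9 = False.
All clauses satisfied.

v_1=F, v_2=F, v_3=F, v_4=F, v_5=T, v_6=F, v_7=T, v_8=T, v_9=F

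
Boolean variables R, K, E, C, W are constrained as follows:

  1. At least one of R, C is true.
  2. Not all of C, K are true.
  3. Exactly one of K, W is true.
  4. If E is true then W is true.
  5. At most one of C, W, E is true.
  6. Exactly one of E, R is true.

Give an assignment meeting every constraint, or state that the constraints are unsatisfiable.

R = True, K = True, E = False, C = False, W = False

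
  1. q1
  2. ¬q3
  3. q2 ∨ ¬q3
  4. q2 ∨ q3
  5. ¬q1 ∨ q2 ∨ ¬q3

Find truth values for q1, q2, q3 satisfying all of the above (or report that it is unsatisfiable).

q1: True, q2: True, q3: False

Unit clause (q1) forces q1 = True.
Unit clause (¬q3) forces q3 = False.
In (q2 ∨ q3) only q2 is left, so q2 = True.
Check each clause:
  (q1): q1 holds.
  (¬q3): ¬q3 holds.
  (q2 ∨ ¬q3): q2 holds.
  (q2 ∨ q3): q2 holds.
  (¬q1 ∨ q2 ∨ ¬q3): q2 holds.
All clauses satisfied.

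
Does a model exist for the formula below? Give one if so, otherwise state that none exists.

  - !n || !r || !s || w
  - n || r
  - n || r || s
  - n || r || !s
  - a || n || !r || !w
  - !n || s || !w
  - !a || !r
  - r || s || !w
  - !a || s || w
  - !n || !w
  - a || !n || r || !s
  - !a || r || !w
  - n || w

w = False, n = True, s = False, a = False, r = False

Set w = False.
  then (n || w) forces n = True.
Set s = False.
  then (!a || s || w) forces a = False.
Set r = False.
All clauses satisfied.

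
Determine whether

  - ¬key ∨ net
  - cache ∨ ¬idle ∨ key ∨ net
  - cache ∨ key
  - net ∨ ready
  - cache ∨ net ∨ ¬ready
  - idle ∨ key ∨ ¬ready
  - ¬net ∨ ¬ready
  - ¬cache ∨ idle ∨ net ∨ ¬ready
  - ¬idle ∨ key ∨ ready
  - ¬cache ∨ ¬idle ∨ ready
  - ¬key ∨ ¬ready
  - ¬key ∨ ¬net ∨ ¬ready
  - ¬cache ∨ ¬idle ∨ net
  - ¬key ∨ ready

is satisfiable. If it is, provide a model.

Set cache = True.
Try key = True:
  (¬key ∨ net) forces net = True.
  (¬net ∨ ¬ready) forces ready = False.
  clause (¬key ∨ ready) is falsified — backtrack.
So key = False.
Try idle = True:
  (¬idle ∨ key ∨ ready) forces ready = True.
  (¬net ∨ ¬ready) forces net = False.
  clause (¬cache ∨ ¬idle ∨ net) is falsified — backtrack.
So idle = False.
  then (idle ∨ key ∨ ¬ready) forces ready = False.
  then (net ∨ ready) forces net = True.
All clauses satisfied.

cache = True; key = False; idle = False; net = True; ready = False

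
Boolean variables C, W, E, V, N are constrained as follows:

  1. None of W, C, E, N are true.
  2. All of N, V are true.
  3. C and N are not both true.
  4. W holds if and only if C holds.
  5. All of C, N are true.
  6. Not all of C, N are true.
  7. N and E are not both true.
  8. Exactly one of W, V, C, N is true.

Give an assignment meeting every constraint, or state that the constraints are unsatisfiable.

UNSATISFIABLE

Case C = True:
  Constraint (1) is violated (C=T) — contradiction.
Case C = False:
  Constraint (5) is violated (C=F) — contradiction.
Both cases fail — unsatisfiable.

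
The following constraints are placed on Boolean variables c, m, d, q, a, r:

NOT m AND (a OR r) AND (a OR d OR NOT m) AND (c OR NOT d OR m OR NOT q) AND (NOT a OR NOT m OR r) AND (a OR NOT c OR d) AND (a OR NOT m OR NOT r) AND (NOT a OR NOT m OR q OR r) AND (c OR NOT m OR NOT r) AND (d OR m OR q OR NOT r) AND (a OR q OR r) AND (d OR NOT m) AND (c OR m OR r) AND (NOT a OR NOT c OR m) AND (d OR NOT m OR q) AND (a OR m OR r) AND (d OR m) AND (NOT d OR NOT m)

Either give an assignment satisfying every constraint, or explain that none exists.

c=F, m=F, d=T, q=F, a=F, r=T

Unit clause (NOT m) forces m = False.
In (d OR m) only d is left, so d = True.
Set c = False.
  then (c OR NOT d OR m OR NOT q) forces q = False.
  then (c OR m OR r) forces r = True.
Set a = False.
All clauses satisfied.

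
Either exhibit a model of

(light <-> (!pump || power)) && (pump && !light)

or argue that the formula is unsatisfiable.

light=F; power=F; pump=T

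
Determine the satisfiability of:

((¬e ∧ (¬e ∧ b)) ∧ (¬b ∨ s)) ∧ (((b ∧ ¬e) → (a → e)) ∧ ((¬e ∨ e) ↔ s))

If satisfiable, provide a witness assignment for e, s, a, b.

e = False; s = True; a = False; b = True

  (¬e ∧ (¬e ∧ b)) ∧ (¬b ∨ s) = True
    ¬e ∧ (¬e ∧ b) = True
      ¬e = True
      ¬e ∧ b = True
        ¬e = True
    ¬b ∨ s = True
      ¬b = False
  ((b ∧ ¬e) → (a → e)) ∧ ((¬e ∨ e) ↔ s) = True
    (b ∧ ¬e) → (a → e) = True
      b ∧ ¬e = True
        ¬e = True
      a → e = True
    (¬e ∨ e) ↔ s = True
      ¬e ∨ e = True
        ¬e = True
Both conjuncts True, so the formula holds.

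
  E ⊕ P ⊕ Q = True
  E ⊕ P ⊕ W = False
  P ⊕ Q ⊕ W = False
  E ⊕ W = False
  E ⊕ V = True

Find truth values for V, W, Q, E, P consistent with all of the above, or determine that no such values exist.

Adding constraints 1, 3, 4 mod 2: every variable appears an even number of times on the left, so the left side is 0.
But the right sides sum to 1 (mod 2). 0 ≠ 1 — the system is inconsistent.

The formula is unsatisfiable.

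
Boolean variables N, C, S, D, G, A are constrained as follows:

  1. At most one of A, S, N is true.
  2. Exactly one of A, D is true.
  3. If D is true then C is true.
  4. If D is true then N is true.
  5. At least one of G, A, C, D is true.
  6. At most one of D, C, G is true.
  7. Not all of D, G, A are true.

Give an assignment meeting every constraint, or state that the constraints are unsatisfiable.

N: False, C: False, S: False, D: False, G: False, A: True

  (1) {A, S, N}: 1 true — at most one ✓
  (2) {A, D}: 1 true — exactly one ✓
  (3) D=F ⇒ C: vacuous ✓
  (4) D=F ⇒ N: vacuous ✓
  (5) {G, A, C, D}: 1 true — at least one ✓
  (6) {D, C, G}: 0 true — at most one ✓
  (7) {D, G, A}: 1/3 true — not all ✓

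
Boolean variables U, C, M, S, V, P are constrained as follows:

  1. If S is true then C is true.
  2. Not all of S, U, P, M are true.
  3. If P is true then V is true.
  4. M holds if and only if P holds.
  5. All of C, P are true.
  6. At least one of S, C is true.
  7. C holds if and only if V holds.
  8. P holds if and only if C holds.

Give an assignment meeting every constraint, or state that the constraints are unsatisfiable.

U=F; C=T; M=T; S=F; V=T; P=T

  (1) S=F ⇒ C: vacuous ✓
  (2) {S, U, P, M}: 2/4 true — not all ✓
  (3) P=T ⇒ V: T ✓
  (4) M=T, P=T — same ✓
  (5) {C, P}: all 2 true ✓
  (6) {S, C}: 1 true — at least one ✓
  (7) C=T, V=T — same ✓
  (8) P=T, C=T — same ✓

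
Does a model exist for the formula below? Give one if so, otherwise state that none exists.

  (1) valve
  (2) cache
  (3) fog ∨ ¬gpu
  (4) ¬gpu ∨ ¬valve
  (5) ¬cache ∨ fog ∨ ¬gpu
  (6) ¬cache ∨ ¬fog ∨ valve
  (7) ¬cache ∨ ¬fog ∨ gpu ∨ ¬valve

valve=T; fog=F; gpu=F; cache=T

Unit clause (valve) forces valve = True.
Unit clause (cache) forces cache = True.
In (¬gpu ∨ ¬valve) only ¬gpu is left, so gpu = False.
In (¬cache ∨ ¬fog ∨ gpu ∨ ¬valve) only ¬fog is left, so fog = False.
Check each clause:
  (valve): valve holds.
  (cache): cache holds.
  (fog ∨ ¬gpu): ¬gpu holds.
  (¬gpu ∨ ¬valve): ¬gpu holds.
  (¬cache ∨ fog ∨ ¬gpu): ¬gpu holds.
  (¬cache ∨ ¬fog ∨ valve): ¬fog holds.
  (¬cache ∨ ¬fog ∨ gpu ∨ ¬valve): ¬fog holds.
All clauses satisfied.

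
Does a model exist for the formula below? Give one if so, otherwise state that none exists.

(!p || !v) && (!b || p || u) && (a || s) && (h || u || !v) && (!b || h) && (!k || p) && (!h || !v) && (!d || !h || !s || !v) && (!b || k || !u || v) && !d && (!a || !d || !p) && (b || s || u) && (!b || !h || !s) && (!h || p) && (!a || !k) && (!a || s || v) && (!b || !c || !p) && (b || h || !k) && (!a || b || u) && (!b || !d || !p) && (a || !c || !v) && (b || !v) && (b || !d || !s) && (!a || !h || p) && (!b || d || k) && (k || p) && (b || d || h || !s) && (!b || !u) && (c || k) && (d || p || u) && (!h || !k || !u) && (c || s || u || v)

v = False, a = False, c = False, h = True, u = False, p = True, k = True, s = True, b = False, d = False

Unit clause (!d) forces d = False.
Set v = False.
Set a = False.
  then (a || s) forces s = True.
Set c = False.
  then (c || k) forces k = True.
  then (!k || p) forces p = True.
Try h = False:
  (!b || h) forces b = False.
  clause (b || h || !k) is falsified — backtrack.
So h = True.
  then (!b || !h || !s) forces b = False.
  then (!h || !k || !u) forces u = False.
All clauses satisfied.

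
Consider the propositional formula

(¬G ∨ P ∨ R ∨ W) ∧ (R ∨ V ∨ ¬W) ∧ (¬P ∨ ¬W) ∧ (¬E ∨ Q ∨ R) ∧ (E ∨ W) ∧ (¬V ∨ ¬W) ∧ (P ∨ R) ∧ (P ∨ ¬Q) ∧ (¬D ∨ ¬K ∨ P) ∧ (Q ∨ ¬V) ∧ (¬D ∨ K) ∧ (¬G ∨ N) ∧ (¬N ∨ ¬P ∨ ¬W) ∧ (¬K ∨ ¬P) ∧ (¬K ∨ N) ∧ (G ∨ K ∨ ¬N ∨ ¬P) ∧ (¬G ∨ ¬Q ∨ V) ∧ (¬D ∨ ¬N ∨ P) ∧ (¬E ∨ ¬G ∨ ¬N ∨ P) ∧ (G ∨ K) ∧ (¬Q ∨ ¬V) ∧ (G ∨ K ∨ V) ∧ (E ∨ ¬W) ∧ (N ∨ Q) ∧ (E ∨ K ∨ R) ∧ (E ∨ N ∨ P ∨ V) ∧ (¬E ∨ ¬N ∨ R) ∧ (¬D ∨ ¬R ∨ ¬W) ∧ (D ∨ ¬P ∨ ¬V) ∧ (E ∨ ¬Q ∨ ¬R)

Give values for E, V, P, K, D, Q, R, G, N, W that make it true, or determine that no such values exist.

Try E = False:
  (E ∨ W) forces W = True.
  clause (E ∨ ¬W) is falsified — backtrack.
So E = True.
Try V = True:
  (¬V ∨ ¬W) forces W = False.
  (Q ∨ ¬V) forces Q = True.
  clause (¬Q ∨ ¬V) is falsified — backtrack.
So V = False.
Set P = True.
  then (¬P ∨ ¬W) forces W = False.
  then (¬K ∨ ¬P) forces K = False.
  then (G ∨ K) forces G = True.
  then (¬D ∨ K) forces D = False.
  then (¬G ∨ N) forces N = True.
  then (¬G ∨ ¬Q ∨ V) forces Q = False.
  then (¬E ∨ ¬N ∨ R) forces R = True.
All clauses satisfied.

E = True, V = False, P = True, K = False, D = False, Q = False, R = True, G = True, N = True, W = False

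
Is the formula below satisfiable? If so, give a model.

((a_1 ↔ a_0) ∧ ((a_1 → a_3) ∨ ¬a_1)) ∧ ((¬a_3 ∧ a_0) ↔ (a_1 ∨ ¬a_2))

a_0 = False, a_1 = False, a_2 = True, a_3 = True

  (a_1 ↔ a_0) ∧ ((a_1 → a_3) ∨ ¬a_1) = True
    a_1 ↔ a_0 = True
    (a_1 → a_3) ∨ ¬a_1 = True
      a_1 → a_3 = True
      ¬a_1 = True
  (¬a_3 ∧ a_0) ↔ (a_1 ∨ ¬a_2) = True
    ¬a_3 ∧ a_0 = False
      ¬a_3 = False
    a_1 ∨ ¬a_2 = False
      ¬a_2 = False
Both conjuncts True, so the formula holds.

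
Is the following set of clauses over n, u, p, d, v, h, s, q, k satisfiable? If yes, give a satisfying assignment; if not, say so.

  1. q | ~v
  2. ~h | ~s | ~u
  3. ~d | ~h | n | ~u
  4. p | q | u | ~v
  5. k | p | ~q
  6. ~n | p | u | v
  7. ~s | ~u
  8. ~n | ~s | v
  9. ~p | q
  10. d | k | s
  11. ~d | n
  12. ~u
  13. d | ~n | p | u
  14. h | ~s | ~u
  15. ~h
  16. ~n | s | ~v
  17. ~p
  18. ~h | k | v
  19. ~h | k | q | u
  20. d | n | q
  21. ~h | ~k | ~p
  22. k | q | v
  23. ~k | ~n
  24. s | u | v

n = False, u = False, p = False, d = False, v = True, h = False, s = False, q = True, k = True

Unit clause (~u) forces u = False.
Unit clause (~h) forces h = False.
Unit clause (~p) forces p = False.
Set n = False.
  then (~d | n) forces d = False.
  then (d | n | q) forces q = True.
  then (k | p | ~q) forces k = True.
Set v = True.
Set s = False.
All clauses satisfied.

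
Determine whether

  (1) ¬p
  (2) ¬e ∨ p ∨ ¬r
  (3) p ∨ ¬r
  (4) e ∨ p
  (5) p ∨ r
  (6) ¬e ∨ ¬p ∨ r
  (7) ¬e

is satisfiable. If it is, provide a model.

Case e = True:
  Clause (¬e) is falsified — contradiction.
Case e = False:
  (¬p) forces p = False.
  Clause (e ∨ p) is falsified — contradiction.
Both cases fail, so the formula is unsatisfiable.

Unsatisfiable — no assignment works.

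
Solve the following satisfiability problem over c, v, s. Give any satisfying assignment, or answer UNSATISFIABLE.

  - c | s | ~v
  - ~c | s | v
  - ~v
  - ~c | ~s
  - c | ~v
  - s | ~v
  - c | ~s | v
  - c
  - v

Case v = True:
  Clause (~v) is falsified — contradiction.
Case v = False:
  Clause (v) is falsified — contradiction.
Both cases fail, so the formula is unsatisfiable.

The formula is unsatisfiable.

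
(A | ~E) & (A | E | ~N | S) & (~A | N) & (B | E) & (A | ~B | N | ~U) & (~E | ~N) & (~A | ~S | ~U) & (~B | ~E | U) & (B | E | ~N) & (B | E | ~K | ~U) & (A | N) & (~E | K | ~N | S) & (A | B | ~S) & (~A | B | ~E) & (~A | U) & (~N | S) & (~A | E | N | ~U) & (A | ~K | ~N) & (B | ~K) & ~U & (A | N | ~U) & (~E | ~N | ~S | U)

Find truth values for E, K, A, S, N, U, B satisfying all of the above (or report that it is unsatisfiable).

Unit clause (~U) forces U = False.
In (~A | U) only ~A is left, so A = False.
In (A | ~E) only ~E is left, so E = False.
In (B | E) only B is left, so B = True.
In (A | N) only N is left, so N = True.
In (~N | S) only S is left, so S = True.
In (A | ~K | ~N) only ~K is left, so K = False.
All clauses satisfied.

E = False; K = False; A = False; S = True; N = True; U = False; B = True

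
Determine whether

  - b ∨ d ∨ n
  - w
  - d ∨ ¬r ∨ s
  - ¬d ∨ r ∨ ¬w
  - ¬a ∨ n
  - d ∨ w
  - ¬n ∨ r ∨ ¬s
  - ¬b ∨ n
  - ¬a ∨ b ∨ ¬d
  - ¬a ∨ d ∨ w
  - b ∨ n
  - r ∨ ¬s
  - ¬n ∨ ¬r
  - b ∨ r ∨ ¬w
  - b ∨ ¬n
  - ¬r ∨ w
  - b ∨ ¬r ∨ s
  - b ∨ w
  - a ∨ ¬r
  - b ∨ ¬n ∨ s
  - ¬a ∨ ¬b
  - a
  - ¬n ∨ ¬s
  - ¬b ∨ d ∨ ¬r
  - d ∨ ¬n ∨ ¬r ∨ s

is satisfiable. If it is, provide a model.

Case w = True:
  (a) forces a = True.
  (¬a ∨ n) forces n = True.
  (¬n ∨ ¬r) forces r = False.
  (¬d ∨ r ∨ ¬w) forces d = False.
  (¬n ∨ r ∨ ¬s) forces s = False.
  (b ∨ r ∨ ¬w) forces b = True.
  Clause (¬a ∨ ¬b) is falsified — contradiction.
Case w = False:
  Clause (w) is falsified — contradiction.
Both cases fail, so the formula is unsatisfiable.

Unsatisfiable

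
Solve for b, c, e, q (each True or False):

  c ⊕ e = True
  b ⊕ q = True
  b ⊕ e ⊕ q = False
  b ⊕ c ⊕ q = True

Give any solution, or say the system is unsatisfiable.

b = True, c = False, e = True, q = False

c ⊕ e = F ⊕ T = True ✓
b ⊕ q = T ⊕ F = True ✓
b ⊕ e ⊕ q = T ⊕ T ⊕ F = False ✓
b ⊕ c ⊕ q = T ⊕ F ⊕ F = True ✓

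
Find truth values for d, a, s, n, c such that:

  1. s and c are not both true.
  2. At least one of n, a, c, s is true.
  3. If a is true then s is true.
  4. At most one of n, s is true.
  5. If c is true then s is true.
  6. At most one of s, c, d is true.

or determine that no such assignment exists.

d=F, a=F, s=F, n=T, c=F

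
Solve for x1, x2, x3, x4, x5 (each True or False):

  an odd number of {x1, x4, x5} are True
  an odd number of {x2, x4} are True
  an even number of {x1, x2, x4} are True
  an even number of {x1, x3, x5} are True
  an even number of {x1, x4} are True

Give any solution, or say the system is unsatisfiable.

x1 = True, x2 = False, x3 = False, x4 = True, x5 = True

{x1, x4, x5}: 3 true → odd ✓
{x2, x4}: 1 true → odd ✓
{x1, x2, x4}: 2 true → even ✓
{x1, x3, x5}: 2 true → even ✓
{x1, x4}: 2 true → even ✓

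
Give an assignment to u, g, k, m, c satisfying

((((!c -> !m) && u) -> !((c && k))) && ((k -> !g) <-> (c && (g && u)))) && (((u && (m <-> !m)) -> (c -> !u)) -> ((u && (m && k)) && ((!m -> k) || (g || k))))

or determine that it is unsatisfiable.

u: True, g: True, k: True, m: True, c: False

  (((!c -> !m) && u) -> !((c && k))) && ((k -> !g) <-> (c && (g && u))) = True
    ((!c -> !m) && u) -> !((c && k)) = True
      (!c -> !m) && u = False
        !c -> !m = False
          !c = True
          !m = False
      !((c && k)) = True
        c && k = False
    (k -> !g) <-> (c && (g && u)) = True
      k -> !g = False
        !g = False
      c && (g && u) = False
        g && u = True
  ((u && (m <-> !m)) -> (c -> !u)) -> ((u && (m && k)) && ((!m -> k) || (g || k))) = True
    (u && (m <-> !m)) -> (c -> !u) = True
      u && (m <-> !m) = False
        m <-> !m = False
          !m = False
      c -> !u = True
        !u = False
    (u && (m && k)) && ((!m -> k) || (g || k)) = True
      u && (m && k) = True
        m && k = True
      (!m -> k) || (g || k) = True
        !m -> k = True
          !m = False
        g || k = True
Both conjuncts True, so the formula holds.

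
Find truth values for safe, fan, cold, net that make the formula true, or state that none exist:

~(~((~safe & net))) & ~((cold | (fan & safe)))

safe = False, fan = False, cold = False, net = True

  ~(~((~safe & net))) = True
    ~((~safe & net)) = False
      ~safe & net = True
        ~safe = True
  ~((cold | (fan & safe))) = True
    cold | (fan & safe) = False
      fan & safe = False
Both conjuncts True, so the formula holds.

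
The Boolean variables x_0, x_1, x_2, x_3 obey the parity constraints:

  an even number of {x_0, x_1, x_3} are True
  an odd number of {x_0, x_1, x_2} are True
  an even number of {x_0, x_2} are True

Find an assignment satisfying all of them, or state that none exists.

x_0=F, x_1=T, x_2=F, x_3=T

{x_0, x_1, x_3}: 2 true → even ✓
{x_0, x_1, x_2}: 1 true → odd ✓
{x_0, x_2}: 0 true → even ✓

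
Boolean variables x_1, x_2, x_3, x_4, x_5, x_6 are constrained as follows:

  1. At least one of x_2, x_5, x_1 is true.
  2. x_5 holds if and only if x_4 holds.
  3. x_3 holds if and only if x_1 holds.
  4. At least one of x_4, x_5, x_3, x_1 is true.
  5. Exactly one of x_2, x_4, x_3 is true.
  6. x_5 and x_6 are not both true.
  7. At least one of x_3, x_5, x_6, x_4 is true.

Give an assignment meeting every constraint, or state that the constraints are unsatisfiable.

x_1 = True; x_2 = False; x_3 = True; x_4 = False; x_5 = False; x_6 = True

  (1) {x_2, x_5, x_1}: 1 true — at least one ✓
  (2) x_5=F, x_4=F — same ✓
  (3) x_3=T, x_1=T — same ✓
  (4) {x_4, x_5, x_3, x_1}: 2 true — at least one ✓
  (5) {x_2, x_4, x_3}: 1 true — exactly one ✓
  (6) x_5=F, x_6=T — not both ✓
  (7) {x_3, x_5, x_6, x_4}: 2 true — at least one ✓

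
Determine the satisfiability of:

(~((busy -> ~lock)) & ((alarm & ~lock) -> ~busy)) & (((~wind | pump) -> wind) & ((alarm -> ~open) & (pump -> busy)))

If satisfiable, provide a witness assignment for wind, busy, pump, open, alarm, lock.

wind: True; busy: True; pump: True; open: False; alarm: False; lock: True

  ~((busy -> ~lock)) & ((alarm & ~lock) -> ~busy) = True
    ~((busy -> ~lock)) = True
      busy -> ~lock = False
        ~lock = False
    (alarm & ~lock) -> ~busy = True
      alarm & ~lock = False
        ~lock = False
      ~busy = False
  ((~wind | pump) -> wind) & ((alarm -> ~open) & (pump -> busy)) = True
    (~wind | pump) -> wind = True
      ~wind | pump = True
        ~wind = False
    (alarm -> ~open) & (pump -> busy) = True
      alarm -> ~open = True
        ~open = True
      pump -> busy = True
Both conjuncts True, so the formula holds.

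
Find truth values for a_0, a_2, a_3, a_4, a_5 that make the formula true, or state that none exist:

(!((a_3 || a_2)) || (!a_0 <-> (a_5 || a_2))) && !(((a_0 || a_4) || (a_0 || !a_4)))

Unsatisfiable

The conjunct !(((a_0 || a_4) || (a_0 || !a_4))) is unsatisfiable on its own:
  a_0=F, a_4=F: evaluates to False.
  a_0=F, a_4=T: evaluates to False.
  a_0=T, a_4=F: evaluates to False.
  a_0=T, a_4=T: evaluates to False.
So the whole conjunction is unsatisfiable.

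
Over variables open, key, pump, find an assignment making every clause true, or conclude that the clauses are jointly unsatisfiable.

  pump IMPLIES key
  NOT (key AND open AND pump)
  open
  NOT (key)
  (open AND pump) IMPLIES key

open = True; key = False; pump = False

Unit clause (NOT key) forces key = False.
Unit clause (open) forces open = True.
In (key OR NOT pump) only NOT pump is left, so pump = False.
Check each clause:
  (NOT key): NOT key holds.
  (open): open holds.
  (key OR NOT pump): NOT pump holds.
  (NOT key OR NOT open OR NOT pump): NOT key holds.
  (key OR NOT open OR NOT pump): NOT pump holds.
All clauses satisfied.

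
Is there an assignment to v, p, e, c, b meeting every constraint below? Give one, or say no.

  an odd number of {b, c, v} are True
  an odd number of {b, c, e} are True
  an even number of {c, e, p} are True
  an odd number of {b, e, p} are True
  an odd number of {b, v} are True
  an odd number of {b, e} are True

v=F, p=F, e=F, c=F, b=T

{b, c, v}: 1 true → odd ✓
{b, c, e}: 1 true → odd ✓
{c, e, p}: 0 true → even ✓
{b, e, p}: 1 true → odd ✓
{b, v}: 1 true → odd ✓
{b, e}: 1 true → odd ✓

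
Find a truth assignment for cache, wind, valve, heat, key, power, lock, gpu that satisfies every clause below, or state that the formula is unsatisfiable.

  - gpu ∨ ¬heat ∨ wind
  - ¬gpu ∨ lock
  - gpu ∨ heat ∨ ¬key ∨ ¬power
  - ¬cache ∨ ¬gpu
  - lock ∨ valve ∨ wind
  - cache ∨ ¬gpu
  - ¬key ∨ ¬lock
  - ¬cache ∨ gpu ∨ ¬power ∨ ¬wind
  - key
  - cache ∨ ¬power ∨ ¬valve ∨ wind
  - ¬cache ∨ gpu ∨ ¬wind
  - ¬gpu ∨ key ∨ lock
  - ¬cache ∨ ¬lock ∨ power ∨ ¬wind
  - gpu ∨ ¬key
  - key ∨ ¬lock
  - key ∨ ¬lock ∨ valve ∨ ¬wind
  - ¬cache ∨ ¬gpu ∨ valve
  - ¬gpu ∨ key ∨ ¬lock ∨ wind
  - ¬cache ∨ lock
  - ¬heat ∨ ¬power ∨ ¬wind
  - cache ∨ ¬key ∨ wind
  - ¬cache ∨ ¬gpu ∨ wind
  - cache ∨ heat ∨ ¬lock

Case key = True:
  (¬key ∨ ¬lock) forces lock = False.
  (¬gpu ∨ lock) forces gpu = False.
  Clause (gpu ∨ ¬key) is falsified — contradiction.
Case key = False:
  Clause (key) is falsified — contradiction.
Both cases fail, so the formula is unsatisfiable.

UNSATISFIABLE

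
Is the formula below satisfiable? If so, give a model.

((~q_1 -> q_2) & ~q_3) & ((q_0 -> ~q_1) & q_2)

q_0 = True, q_1 = False, q_2 = True, q_3 = False

  (~q_1 -> q_2) & ~q_3 = True
    ~q_1 -> q_2 = True
      ~q_1 = True
    ~q_3 = True
  (q_0 -> ~q_1) & q_2 = True
    q_0 -> ~q_1 = True
      ~q_1 = True
Both conjuncts True, so the formula holds.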